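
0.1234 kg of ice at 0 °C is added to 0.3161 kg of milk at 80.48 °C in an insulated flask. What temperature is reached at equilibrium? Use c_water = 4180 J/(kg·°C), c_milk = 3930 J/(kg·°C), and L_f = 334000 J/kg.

T_f ≈ 33.4 °C

Net heat exchanged in the isolated system is zero:
fusion: m_ice L_f = 0.1234×334000 = 41216; warm the meltwater: 515.81 T; milk cools: 0.3161×3930×(T − 80.48) = 1242.3(T − 80.48)
1758.1 T = 99978 − 41216 = 58763
T ≈ 33.42 °C — above 0 °C, consistent with complete melting.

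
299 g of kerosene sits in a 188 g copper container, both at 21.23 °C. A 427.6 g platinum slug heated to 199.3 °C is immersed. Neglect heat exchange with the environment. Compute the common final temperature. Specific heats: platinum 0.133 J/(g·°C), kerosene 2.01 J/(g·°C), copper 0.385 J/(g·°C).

T_f = Σ m_i c_i T_i / Σ m_i c_i:
T_f = (56.87×199.3 + 600.99×21.23 + 72.38×21.23) / (56.87 + 600.99 + 72.38)
    = 25630 / 730.24 ≈ 35.10 °C

T_f ≈ 35.1 °C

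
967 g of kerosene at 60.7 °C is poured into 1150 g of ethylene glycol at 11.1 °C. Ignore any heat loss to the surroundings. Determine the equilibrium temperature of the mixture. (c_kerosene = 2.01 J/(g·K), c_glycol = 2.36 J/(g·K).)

T_f ≈ 31.8 °C

|Q_kerosene| = |Q_glycol|:
967*2.01*(60.7 − T) = 1150*2.36*(T − 11.1)
1943.7(60.7 − T) = 2714(T − 11.1)
4657.7 T = 148106  ⇒  T ≈ 31.80 °C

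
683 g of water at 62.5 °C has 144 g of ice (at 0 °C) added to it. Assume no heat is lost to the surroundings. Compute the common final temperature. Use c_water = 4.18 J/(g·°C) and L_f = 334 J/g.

T_f ≈ 37.7 °C

Energy conservation, ΣQ = 0:
latent heat to melt: 144·334 = 48096; warm the meltwater: 601.92 T; water: 2854.9(T − 62.5)
3456.9 T = 178434 − 48096 = 130338
T ≈ 37.70 °C — above 0 °C, consistent with complete melting.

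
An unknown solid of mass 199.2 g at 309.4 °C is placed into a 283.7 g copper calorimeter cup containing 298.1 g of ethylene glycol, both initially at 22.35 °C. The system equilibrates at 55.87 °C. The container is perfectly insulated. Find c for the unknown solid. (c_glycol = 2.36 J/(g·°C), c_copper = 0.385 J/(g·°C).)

c ≈ 0.539 J/(g·°C)

Setting the total heat transfer to zero:
199.2·c·(55.87 − 309.4) + 298.1·2.36·(55.87 − 22.35) + 283.7·0.385·(55.87 − 22.35) = 0
-50503 c = -27243
c = -27243/-50503 ≈ 0.5394 J/(g·°C)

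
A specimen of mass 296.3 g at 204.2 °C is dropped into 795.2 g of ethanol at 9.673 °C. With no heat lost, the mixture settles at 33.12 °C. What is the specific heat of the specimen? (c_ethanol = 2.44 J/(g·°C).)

c ≈ 0.897 J/(g·°C)

Setting the total heat transfer to zero:
296.3×c×(33.12 − 204.2) + 795.2×2.44×(33.12 − 9.673) = 0
-50691 c = -45494
c = -45494/-50691 ≈ 0.8975 J/(g·°C)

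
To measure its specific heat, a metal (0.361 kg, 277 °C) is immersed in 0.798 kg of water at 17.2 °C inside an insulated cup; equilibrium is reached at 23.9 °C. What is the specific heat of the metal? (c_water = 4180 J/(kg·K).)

c ≈ 245 J/(kg·K)

Setting the total heat transfer to zero:
0.361·c·(23.9 − 277) + 0.798·4180·(23.9 − 17.2) = 0
-91.37 c = -22349
c = -22349/-91.37 ≈ 244.6 J/(kg·K)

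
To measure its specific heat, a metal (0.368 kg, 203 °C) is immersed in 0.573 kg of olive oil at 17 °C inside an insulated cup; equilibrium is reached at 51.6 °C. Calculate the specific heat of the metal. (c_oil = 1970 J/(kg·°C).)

Setting the total heat transfer to zero:
0.368×c×(51.6 − 203) + 0.573×1970×(51.6 − 17) = 0
-55.72 c = -39057
c = -39057/-55.72 ≈ 701 J/(kg·°C)

c ≈ 701 J/(kg·°C)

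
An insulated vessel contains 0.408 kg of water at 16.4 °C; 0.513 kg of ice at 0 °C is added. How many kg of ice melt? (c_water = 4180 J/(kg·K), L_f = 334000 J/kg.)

m_melted ≈ 0.0837 kg

Cooling the water to 0 °C releases 0.408·4180·16.4 = 27969 J.
Fully melting the ice requires m_ice L_f = 0.513·334000 = 171342 J.
Since 27969 < 171342 J, not all the ice melts; equilibrium is at 0 °C.
m_melted·334000 = 27969  ⇒  m_melted ≈ 0.08374 kg.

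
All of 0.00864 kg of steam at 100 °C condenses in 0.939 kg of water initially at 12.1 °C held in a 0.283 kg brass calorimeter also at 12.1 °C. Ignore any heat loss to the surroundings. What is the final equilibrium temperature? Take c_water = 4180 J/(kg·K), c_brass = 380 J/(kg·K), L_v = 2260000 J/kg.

T_f ≈ 17.7 °C

Energy balance with sensible and latent terms:
condense steam: −0.00864×2260000 = −19526; condensed water 100 °C→T: 36.12(T − 100); original water: 3925(T − 12.1); cup: 107.54(T − 12.1)
4068.7 T = 19526 + 3611.5 + 48794 = 71932
T ≈ 17.68 °C — below 100 °C, confirming all the steam condensed.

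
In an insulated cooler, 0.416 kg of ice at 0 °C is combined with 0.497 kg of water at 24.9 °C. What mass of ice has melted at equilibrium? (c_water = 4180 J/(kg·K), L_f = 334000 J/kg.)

Cooling the water to 0 °C releases 0.497·4180·24.9 = 51729 J.
Melting all 0.416 kg of ice would need 0.416·334000 = 138944 J.
Since 51729 < 138944 J, not all the ice melts; equilibrium is at 0 °C.
m_melted·334000 = 51729  ⇒  m_melted ≈ 0.1549 kg.

m_melted ≈ 0.155 kg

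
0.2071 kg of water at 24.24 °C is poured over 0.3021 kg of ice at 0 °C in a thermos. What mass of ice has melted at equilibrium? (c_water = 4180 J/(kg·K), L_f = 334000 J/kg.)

m_melted ≈ 0.0628 kg

Water can give up m c ΔT = 0.2071·4180·24.24 = 20984 J before reaching 0 °C.
Fully melting the ice requires m_ice L_f = 0.3021·334000 = 100901 J.
Since 20984 < 100901 J, not all the ice melts; equilibrium is at 0 °C.
m_melt = 20984 / L_f = 0.06283 kg.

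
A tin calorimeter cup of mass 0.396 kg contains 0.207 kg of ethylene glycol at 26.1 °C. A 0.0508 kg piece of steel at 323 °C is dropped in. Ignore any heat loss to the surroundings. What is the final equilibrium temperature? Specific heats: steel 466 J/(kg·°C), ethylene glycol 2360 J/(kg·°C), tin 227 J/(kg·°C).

T_f ≈ 37.8 °C

T_f is the heat-capacity-weighted average of the initial temperatures:
T_f = (23.67·323 + 488.52·26.1 + 89.89·26.1) / (23.67 + 488.52 + 89.89)
    = 22743 / 602.08 ≈ 37.77 °C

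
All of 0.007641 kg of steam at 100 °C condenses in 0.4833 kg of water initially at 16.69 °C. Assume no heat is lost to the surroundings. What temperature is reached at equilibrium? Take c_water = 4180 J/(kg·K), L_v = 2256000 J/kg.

T_f ≈ 26.4 °C

Energy balance with sensible and latent terms:
latent heat released on condensation: 0.007641×2256000 = 17238
  condensate cools 100→T: 0.007641×4180×(T − 100) = 31.94(T − 100)
  water warms: 0.4833×4180×(T − 16.69) = 2020.2(T − 16.69)
2052.1 T = 17238 + 3193.9 + 33717 = 54149
T ≈ 26.39 °C (< 100 °C, so full condensation is consistent).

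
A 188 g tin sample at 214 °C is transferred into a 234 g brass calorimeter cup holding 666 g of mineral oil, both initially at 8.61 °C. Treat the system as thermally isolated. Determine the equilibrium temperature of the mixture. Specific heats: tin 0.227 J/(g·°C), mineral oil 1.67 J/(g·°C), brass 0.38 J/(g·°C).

T_f ≈ 15.7 °C

T_f = Σ m_i c_i T_i / Σ m_i c_i:
T_f = (42.68×214 + 1112.2×8.61 + 88.92×8.61) / (42.68 + 1112.2 + 88.92)
    = 19474 / 1243.8 ≈ 15.66 °C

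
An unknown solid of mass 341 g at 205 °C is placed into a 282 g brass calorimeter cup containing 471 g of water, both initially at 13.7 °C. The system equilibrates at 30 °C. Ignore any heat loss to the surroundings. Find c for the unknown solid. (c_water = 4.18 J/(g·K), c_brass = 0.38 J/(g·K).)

c ≈ 0.567 J/(g·K)

Setting the total heat transfer to zero:
341×c×(30 − 205) + 471×4.18×(30 − 13.7) + 282×0.38×(30 − 13.7) = 0
-59675 c = -33838
c = -33838/-59675 ≈ 0.567 J/(g·K)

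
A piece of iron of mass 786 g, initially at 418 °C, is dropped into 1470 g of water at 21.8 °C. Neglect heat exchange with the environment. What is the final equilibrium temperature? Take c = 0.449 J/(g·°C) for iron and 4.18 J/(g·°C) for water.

Setting the total heat transfer to zero:
786*0.449*(T − 418) + 1470*4.18*(T − 21.8) = 0
352.91(T − 418) + 6144.6(T − 21.8) = 0
(352.91 + 6144.6) T = 352.91*418 + 6144.6*21.8
T = 281470 / 6497.5 = 43.3 °C

T_f ≈ 43.3 °C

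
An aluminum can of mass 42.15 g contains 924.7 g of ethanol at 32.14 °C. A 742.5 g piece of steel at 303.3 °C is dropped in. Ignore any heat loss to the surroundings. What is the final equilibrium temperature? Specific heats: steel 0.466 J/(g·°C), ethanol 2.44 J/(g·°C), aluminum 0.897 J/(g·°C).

Conservation of energy gives ΣQ = 0:
742.5·0.466·(T − 303.3) + 924.7·2.44·(T − 32.14) + 42.15·0.897·(T − 32.14) = 0
(346 + 2256.3 + 37.81) T = 346·303.3 + 2256.3·32.14 + 37.81·32.14
T ≈ 67.68 °C

T_f ≈ 67.7 °C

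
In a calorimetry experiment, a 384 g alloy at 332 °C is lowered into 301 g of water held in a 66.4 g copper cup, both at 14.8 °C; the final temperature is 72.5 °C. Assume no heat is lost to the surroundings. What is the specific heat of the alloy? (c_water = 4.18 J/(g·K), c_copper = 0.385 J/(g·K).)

Let T be the final temperature. ΣQ_i = 0:
384×c×(72.5 − 332) + 301×4.18×(72.5 − 14.8) + 66.4×0.385×(72.5 − 14.8) = 0
-99648 c = -74072
c = -74072/-99648 ≈ 0.7433 J/(g·K)

c ≈ 0.743 J/(g·K)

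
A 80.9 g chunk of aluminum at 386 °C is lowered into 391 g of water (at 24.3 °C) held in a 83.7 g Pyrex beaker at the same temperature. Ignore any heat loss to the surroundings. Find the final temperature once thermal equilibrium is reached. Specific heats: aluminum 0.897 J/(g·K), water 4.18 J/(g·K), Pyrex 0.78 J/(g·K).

T_f ≈ 39.1 °C

Let T be the final temperature. ΣQ_i = 0:
80.9×0.897×(T − 386) + 391×4.18×(T − 24.3) + 83.7×0.78×(T − 24.3) = 0
72.57(T − 386) + 1634.4(T − 24.3) + 65.29(T − 24.3) = 0
1772.2 T = 69313
T = 69313 / 1772.2 = 39.1 °C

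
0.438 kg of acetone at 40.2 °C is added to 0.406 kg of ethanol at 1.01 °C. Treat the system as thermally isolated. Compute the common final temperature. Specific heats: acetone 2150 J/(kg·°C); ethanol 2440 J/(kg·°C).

T_f ≈ 20.1 °C

Heat gained plus heat lost sum to zero:
0.438·2150·(T − 40.2) + 0.406·2440·(T − 1.01) = 0
941.7(T − 40.2) + 990.64(T − 1.01) = 0
(941.7 + 990.64) T = 941.7·40.2 + 990.64·1.01
T = 38857 / 1932.3 = 20.1 °C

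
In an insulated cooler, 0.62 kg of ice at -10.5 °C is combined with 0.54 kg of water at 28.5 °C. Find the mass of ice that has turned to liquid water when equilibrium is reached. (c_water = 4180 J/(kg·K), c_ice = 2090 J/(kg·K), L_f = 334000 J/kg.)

m_melted ≈ 0.152 kg

Heat available from the water dropping to 0 °C: 0.54×4180×28.5 = 64330 J.
Warming the ice to 0 °C takes 0.62×2090×10.5 = 13606 J, leaving 50724 J for melting.
Melting all 0.62 kg of ice would need 0.62×334000 = 207080 J.
That's not enough to melt it all — equilibrium is at 0 °C with ice remaining.
m_melted×334000 = 50724  ⇒  m_melted ≈ 0.1519 kg.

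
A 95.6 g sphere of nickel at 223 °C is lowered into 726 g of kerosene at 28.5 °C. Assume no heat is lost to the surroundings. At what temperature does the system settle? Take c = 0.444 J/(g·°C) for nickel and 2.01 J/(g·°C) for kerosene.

T_f ≈ 34.0 °C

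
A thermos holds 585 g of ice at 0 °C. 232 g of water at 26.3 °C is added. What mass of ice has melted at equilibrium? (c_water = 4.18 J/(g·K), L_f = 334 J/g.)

Cooling the water to 0 °C releases 232·4.18·26.3 = 25505 J.
Fully melting the ice requires m_ice L_f = 585·334 = 195390 J.
25505 J < 195390 J, so only part of the ice melts and the system sits at 0 °C.
Mass melted = 25505/334 ≈ 76.36 g.

m_melted ≈ 76.4 g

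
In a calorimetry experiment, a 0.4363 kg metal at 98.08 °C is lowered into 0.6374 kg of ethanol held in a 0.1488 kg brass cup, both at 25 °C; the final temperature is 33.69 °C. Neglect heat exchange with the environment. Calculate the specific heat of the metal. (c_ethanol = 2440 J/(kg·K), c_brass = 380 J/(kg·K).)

c ≈ 499 J/(kg·K)

Let T be the final temperature. ΣQ_i = 0:
0.4363×c×(33.69 − 98.08) + 0.6374×2440×(33.69 − 25) + 0.1488×380×(33.69 − 25) = 0
-28.09 c = -14007
c = -14007/-28.09 ≈ 498.6 J/(kg·K)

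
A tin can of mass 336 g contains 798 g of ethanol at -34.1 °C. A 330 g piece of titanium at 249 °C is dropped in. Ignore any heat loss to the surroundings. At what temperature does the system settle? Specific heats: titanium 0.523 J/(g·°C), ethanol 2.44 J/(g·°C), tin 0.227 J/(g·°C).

T_f ≈ -11.9 °C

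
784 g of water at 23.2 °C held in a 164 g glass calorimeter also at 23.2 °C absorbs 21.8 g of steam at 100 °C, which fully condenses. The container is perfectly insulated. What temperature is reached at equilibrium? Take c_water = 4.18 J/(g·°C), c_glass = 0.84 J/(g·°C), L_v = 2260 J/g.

Let T be the final temperature. ΣQ_i = 0:
steam→water at 100 °C releases m L_v = 21.8·2260 = 49268; condensate cools 100→T: 21.8·4.18·(T − 100) = 91.12(T − 100); water warms: 784·4.18·(T − 23.2) = 3277.1(T − 23.2); glass cup: 164·0.84·(T − 23.2) = 137.76(T − 23.2)
3506 T = 49268 + 9112.4 + 79225 = 137606
T ≈ 39.25 °C, under the boiling point, so the assumption holds.

T_f ≈ 39.2 °C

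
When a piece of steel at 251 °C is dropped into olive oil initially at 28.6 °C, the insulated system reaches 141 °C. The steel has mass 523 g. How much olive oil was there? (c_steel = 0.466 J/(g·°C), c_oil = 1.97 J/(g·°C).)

m ≈ 121 g

Heat lost by the steel = heat gained by the oil:
523·0.466·(251 − 141) = m·1.97·(141 − 28.6)
221.43 m = 26809  ⇒  m ≈ 121.1 g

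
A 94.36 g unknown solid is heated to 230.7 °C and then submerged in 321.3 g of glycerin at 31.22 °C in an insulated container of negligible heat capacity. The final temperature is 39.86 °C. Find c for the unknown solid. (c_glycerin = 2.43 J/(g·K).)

Energy conservation, ΣQ = 0:
94.36·c·(39.86 − 230.7) + 321.3·2.43·(39.86 − 31.22) = 0
-18008 c = -6745.8
c = -6745.8/-18008 ≈ 0.3746 J/(g·K)

c ≈ 0.375 J/(g·K)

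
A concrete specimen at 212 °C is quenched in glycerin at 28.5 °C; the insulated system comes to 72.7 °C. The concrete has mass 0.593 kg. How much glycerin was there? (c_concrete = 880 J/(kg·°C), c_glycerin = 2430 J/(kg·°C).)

Heat lost by the concrete = heat gained by the glycerin:
0.593×880×(212 − 72.7) = m×2430×(72.7 − 28.5)
107406 m = 72692  ⇒  m ≈ 0.6768 kg

m ≈ 0.677 kg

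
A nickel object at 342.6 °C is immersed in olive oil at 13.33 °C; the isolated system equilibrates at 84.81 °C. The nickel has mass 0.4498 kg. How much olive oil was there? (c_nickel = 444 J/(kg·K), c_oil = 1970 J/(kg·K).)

m ≈ 0.366 kg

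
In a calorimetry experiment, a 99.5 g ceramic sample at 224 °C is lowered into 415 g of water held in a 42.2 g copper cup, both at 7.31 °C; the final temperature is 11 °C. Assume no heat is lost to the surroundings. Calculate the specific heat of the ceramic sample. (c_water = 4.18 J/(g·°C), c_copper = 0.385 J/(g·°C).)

Energy conservation, ΣQ = 0:
99.5×c×(11 − 224) + 415×4.18×(11 − 7.31) + 42.2×0.385×(11 − 7.31) = 0
-21194 c = -6461
c = -6461/-21194 ≈ 0.3049 J/(g·°C)

c ≈ 0.305 J/(g·°C)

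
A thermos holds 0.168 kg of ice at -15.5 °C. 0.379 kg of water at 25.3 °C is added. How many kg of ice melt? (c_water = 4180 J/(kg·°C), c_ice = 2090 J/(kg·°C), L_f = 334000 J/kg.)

m_melted ≈ 0.104 kg

Cooling the water to 0 °C releases 0.379·4180·25.3 = 40081 J.
Of that, 0.168·2090·15.5 = 5442.4 J goes to bring the ice to 0 °C, leaving 34638 J.
Fully melting the ice requires m_ice L_f = 0.168·334000 = 56112 J.
34638 J < 56112 J, so only part of the ice melts and the system sits at 0 °C.
Mass melted = 34638/334000 ≈ 0.1037 kg.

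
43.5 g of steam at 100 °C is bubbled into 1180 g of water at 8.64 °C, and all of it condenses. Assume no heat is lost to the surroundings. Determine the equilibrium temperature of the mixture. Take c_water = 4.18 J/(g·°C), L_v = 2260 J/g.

Let T be the final temperature. ΣQ_i = 0:
steam→water at 100 °C releases m L_v = 43.5×2260 = 98310; condensate cools 100→T: 43.5×4.18×(T − 100) = 181.83(T − 100); water warms: 1180×4.18×(T − 8.64) = 4932.4(T − 8.64)
5114.2 T = 98310 + 18183 + 42616 = 159109
T ≈ 31.11 °C (< 100 °C, so full condensation is consistent).

T_f ≈ 31.1 °C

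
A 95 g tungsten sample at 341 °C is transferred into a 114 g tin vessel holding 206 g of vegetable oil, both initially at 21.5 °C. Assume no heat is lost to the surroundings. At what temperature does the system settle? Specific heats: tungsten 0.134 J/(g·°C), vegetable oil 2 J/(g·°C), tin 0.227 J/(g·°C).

With ΣQ=0 the equilibrium temperature is the m·c-weighted mean:
T_f = (12.73·341 + 412·21.5 + 25.88·21.5) / (12.73 + 412 + 25.88)
    = 13755 / 450.61 ≈ 30.53 °C

T_f ≈ 30.5 °C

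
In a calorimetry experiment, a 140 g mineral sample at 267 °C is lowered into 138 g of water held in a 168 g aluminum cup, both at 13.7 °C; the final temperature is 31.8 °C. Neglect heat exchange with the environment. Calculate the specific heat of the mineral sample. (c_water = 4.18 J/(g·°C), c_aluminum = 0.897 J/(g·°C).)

c ≈ 0.4 J/(g·°C)

Let T be the final temperature. ΣQ_i = 0:
140·c·(31.8 − 267) + 138·4.18·(31.8 − 13.7) + 168·0.897·(31.8 − 13.7) = 0
-32928 c = -13168
c = -13168/-32928 ≈ 0.3999 J/(g·°C)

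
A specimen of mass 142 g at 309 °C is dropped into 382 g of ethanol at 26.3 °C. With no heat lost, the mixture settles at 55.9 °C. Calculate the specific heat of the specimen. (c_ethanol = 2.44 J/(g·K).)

Heat gained plus heat lost sum to zero:
142×c×(55.9 − 309) + 382×2.44×(55.9 − 26.3) = 0
-35940 c = -27590
c = -27590/-35940 ≈ 0.7677 J/(g·K)

c ≈ 0.768 J/(g·K)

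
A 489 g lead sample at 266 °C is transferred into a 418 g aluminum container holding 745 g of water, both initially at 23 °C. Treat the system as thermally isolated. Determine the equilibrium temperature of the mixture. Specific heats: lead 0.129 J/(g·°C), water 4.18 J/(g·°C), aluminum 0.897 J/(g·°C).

T_f ≈ 27.3 °C

Taking heat into each body as positive, Σ m c ΔT = 0:
489×0.129×(T − 266) + 745×4.18×(T − 23) + 418×0.897×(T − 23) = 0
3552.1 T = 97028
T ≈ 27.32 °C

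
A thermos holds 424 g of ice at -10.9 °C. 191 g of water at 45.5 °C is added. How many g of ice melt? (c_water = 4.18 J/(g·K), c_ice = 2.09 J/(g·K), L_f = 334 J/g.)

m_melted ≈ 79.8 g

Heat available from the water dropping to 0 °C: 191×4.18×45.5 = 36326 J.
Of that, 424×2.09×10.9 = 9659.1 J goes to bring the ice to 0 °C, leaving 26667 J.
Fully melting the ice requires m_ice L_f = 424×334 = 141616 J.
That's not enough to melt it all — equilibrium is at 0 °C with ice remaining.
m_melt = 26667 / L_f = 79.84 g.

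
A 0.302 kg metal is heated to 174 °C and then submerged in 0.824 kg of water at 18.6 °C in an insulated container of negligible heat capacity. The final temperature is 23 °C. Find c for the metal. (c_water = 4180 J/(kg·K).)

Conservation of energy gives ΣQ = 0:
0.302×c×(23 − 174) + 0.824×4180×(23 − 18.6) = 0
-45.6 c = -15155
c = -15155/-45.6 ≈ 332.3 J/(kg·K)

c ≈ 332 J/(kg·K)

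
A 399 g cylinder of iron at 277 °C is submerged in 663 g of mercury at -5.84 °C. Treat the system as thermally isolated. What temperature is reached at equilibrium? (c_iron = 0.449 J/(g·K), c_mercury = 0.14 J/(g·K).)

Heat gained plus heat lost sum to zero:
399*0.449*(T − 277) + 663*0.14*(T − (-5.84)) = 0
179.15(T − 277) + 92.82(T − (-5.84)) = 0
271.97 T = 49083
T = 49083 / 271.97 = 180 °C

T_f ≈ 180.5 °C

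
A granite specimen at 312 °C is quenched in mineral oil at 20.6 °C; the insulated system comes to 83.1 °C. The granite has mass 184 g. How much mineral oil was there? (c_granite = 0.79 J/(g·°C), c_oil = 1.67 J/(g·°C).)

Energy conservation, ΣQ = 0:
184×0.79×(83.1 − 312) + m×1.67×(83.1 − 20.6) = 0
104.37 m = 33273
m = 33273/104.37 ≈ 318.8 g

m ≈ 319 g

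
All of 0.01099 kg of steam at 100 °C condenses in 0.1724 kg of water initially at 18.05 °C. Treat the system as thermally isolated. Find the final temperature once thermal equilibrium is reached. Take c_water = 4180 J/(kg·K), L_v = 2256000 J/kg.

Taking heat into each body as positive, Σ m c ΔT = 0:
latent heat released on condensation: 0.01099·2256000 = 24793; condensed water 100 °C→T: 45.94(T − 100); original water: 720.63(T − 18.05)
766.57 T = 24793 + 4593.8 + 13007 = 42395
T ≈ 55.30 °C — below 100 °C, confirming all the steam condensed.

T_f ≈ 55.3 °C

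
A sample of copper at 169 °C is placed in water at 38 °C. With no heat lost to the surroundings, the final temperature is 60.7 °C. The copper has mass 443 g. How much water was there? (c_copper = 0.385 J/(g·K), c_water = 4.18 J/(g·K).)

Heat lost by the copper = heat gained by the water:
443×0.385×(169 − 60.7) = m×4.18×(60.7 − 38)
94.89 m = 18471  ⇒  m ≈ 194.7 g

m ≈ 195 g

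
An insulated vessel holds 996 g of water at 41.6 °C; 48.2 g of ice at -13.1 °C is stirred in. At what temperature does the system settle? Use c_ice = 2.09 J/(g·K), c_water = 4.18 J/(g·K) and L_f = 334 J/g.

T_f ≈ 35.7 °C

Sum of m c ΔT and latent-heat terms is zero:
warm ice to 0 °C: 48.2·2.09·(0 − (-13.1)) = 1319.7
  melt ice: 48.2·334 = 16099
  warm the meltwater: 201.48 T
  water: 4163.3(T − 41.6)
4364.8 T = 173192 − 17418 = 155774
T ≈ 35.69 °C — above 0 °C, consistent with complete melting.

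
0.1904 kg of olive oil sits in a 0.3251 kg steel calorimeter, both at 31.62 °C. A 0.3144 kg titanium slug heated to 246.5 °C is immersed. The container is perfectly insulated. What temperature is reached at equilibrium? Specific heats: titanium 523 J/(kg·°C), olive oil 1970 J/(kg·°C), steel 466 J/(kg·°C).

T_f = Σ m_i c_i T_i / Σ m_i c_i:
T_f = (164.43·246.5 + 375.09·31.62 + 151.5·31.62) / (164.43 + 375.09 + 151.5)
    = 57183 / 691.02 ≈ 82.75 °C

T_f ≈ 82.8 °C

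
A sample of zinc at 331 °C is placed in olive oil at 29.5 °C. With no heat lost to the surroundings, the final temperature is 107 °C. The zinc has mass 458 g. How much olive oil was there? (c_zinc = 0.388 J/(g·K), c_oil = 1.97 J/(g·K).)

m ≈ 261 g

Heat lost by the zinc = heat gained by the oil:
458×0.388×(331 − 107) = m×1.97×(107 − 29.5)
152.68 m = 39806  ⇒  m ≈ 260.7 g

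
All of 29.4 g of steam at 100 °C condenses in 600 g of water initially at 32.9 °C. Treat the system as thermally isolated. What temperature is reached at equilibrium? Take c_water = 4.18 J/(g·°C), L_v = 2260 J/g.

Conservation of energy gives ΣQ = 0:
latent heat released on condensation: 29.4×2260 = 66444; condensate cools 100→T: 29.4×4.18×(T − 100) = 122.89(T − 100); water warms: 600×4.18×(T − 32.9) = 2508(T − 32.9)
2630.9 T = 66444 + 12289 + 82513 = 161246
T ≈ 61.29 °C — below 100 °C, confirming all the steam condensed.

T_f ≈ 61.3 °C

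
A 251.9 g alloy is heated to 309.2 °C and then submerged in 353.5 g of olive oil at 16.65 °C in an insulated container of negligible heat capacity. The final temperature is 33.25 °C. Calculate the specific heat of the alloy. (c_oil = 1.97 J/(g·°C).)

m_s c (T_s − T_f) = m_oil c_oil (T_f − T_0):
251.9·c·(309.2 − 33.25) = 353.5·1.97·(33.25 − 16.65)
69512 c = 11560  ⇒  c ≈ 0.1663 J/(g·°C)

c ≈ 0.166 J/(g·°C)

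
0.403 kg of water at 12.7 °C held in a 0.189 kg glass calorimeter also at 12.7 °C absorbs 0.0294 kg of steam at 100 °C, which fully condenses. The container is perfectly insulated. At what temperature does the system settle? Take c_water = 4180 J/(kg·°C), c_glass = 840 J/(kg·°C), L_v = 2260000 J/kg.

Conservation of energy gives ΣQ = 0:
condense steam: −0.0294×2260000 = −66444; condensed water 100 °C→T: 122.89(T − 100); water warms: 0.403×4180×(T − 12.7) = 1684.5(T − 12.7); cup: 158.76(T − 12.7)
1966.2 T = 66444 + 12289 + 23410 = 102143
T ≈ 51.95 °C — below 100 °C, confirming all the steam condensed.

T_f ≈ 51.9 °C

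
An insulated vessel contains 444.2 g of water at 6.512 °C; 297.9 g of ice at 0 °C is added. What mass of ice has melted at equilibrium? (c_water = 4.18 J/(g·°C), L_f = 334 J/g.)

m_melted ≈ 36.2 g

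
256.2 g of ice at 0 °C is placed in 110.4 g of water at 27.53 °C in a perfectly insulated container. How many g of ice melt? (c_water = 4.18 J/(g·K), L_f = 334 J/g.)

m_melted ≈ 38 g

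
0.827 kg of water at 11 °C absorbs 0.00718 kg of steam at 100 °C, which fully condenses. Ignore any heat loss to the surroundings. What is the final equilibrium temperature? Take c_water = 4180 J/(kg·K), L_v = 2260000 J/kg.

T_f ≈ 16.4 °C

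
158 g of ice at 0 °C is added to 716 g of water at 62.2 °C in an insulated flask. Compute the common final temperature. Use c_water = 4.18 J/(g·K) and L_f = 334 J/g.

Setting the total heat transfer to zero:
melt ice: 158·334 = 52772
  warm the meltwater: 660.44 T
  water: 2992.9(T − 62.2)
3653.3 T = 186157 − 52772 = 133385
T ≈ 36.51 °C (positive, so assuming full melt was valid).

T_f ≈ 36.5 °C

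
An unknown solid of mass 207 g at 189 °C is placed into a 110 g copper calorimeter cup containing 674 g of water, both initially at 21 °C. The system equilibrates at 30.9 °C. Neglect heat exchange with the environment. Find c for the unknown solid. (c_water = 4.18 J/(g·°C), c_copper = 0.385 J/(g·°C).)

c ≈ 0.865 J/(g·°C)

Let T be the final temperature. ΣQ_i = 0:
207·c·(30.9 − 189) + 674·4.18·(30.9 − 21) + 110·0.385·(30.9 − 21) = 0
-32727 c = -28311
c = -28311/-32727 ≈ 0.8651 J/(g·°C)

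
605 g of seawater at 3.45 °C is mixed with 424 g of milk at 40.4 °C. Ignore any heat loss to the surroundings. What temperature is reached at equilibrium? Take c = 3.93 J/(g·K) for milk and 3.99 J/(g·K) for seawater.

T_f = Σ m_i c_i T_i / Σ m_i c_i:
T_f = (1666.3*40.4 + 2414*3.45) / (1666.3 + 2414)
    = 75647 / 4080.3 ≈ 18.54 °C

T_f ≈ 18.5 °C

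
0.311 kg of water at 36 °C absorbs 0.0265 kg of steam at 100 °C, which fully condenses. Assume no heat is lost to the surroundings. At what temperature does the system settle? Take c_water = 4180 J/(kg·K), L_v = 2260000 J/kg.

Setting the total heat transfer to zero:
latent heat released on condensation: 0.0265×2260000 = 59890
  condensed water 100 °C→T: 110.77(T − 100)
  water warms: 0.311×4180×(T − 36) = 1300(T − 36)
1410.8 T = 59890 + 11077 + 46799 = 117766
T ≈ 83.48 °C — below 100 °C, confirming all the steam condensed.

T_f ≈ 83.5 °C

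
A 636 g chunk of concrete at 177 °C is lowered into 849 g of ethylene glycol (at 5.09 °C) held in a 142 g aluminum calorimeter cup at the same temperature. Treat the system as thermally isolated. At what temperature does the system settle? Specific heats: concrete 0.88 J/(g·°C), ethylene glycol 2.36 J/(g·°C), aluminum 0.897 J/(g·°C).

Taking heat into each body as positive, Σ m c ΔT = 0:
636·0.88·(T − 177) + 849·2.36·(T − 5.09) + 142·0.897·(T − 5.09) = 0
559.68(T − 177) + 2003.6(T − 5.09) + 127.37(T − 5.09) = 0
(559.68 + 2003.6 + 127.37) T = 559.68·177 + 2003.6·5.09 + 127.37·5.09
T = 109910/2690.7 ≈ 40.85 °C

T_f ≈ 40.8 °C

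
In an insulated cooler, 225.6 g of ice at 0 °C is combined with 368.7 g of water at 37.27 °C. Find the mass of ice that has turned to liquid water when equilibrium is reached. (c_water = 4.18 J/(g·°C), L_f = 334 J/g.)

m_melted ≈ 172 g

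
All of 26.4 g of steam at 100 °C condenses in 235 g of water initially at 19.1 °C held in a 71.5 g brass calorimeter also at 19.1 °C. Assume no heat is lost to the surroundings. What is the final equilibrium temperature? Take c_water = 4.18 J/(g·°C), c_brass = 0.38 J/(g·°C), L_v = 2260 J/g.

Conservation of energy gives ΣQ = 0:
condense steam: −26.4·2260 = −59664; condensate cools 100→T: 26.4·4.18·(T − 100) = 110.35(T − 100); original water: 982.3(T − 19.1); brass cup: 71.5·0.38·(T − 19.1) = 27.17(T − 19.1)
1119.8 T = 59664 + 11035 + 19281 = 89980
T ≈ 80.35 °C, under the boiling point, so the assumption holds.

T_f ≈ 80.4 °C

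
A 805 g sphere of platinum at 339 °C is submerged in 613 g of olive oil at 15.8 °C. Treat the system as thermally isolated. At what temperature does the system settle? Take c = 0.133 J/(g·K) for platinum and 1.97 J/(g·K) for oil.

With ΣQ=0 the equilibrium temperature is the m·c-weighted mean:
T_f = (107.07×339 + 1207.6×15.8) / (107.07 + 1207.6)
    = 55375 / 1314.7 ≈ 42.12 °C

T_f ≈ 42.1 °C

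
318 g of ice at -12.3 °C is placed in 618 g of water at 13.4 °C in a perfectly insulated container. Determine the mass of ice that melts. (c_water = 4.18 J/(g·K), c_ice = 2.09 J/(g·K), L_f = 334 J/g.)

Heat available from the water dropping to 0 °C: 618·4.18·13.4 = 34615 J.
Of that, 318·2.09·12.3 = 8174.8 J goes to bring the ice to 0 °C, leaving 26441 J.
Fully melting the ice requires m_ice L_f = 318·334 = 106212 J.
Since 26441 < 106212 J, not all the ice melts; equilibrium is at 0 °C.
Mass melted = 26441/334 ≈ 79.16 g.

m_melted ≈ 79.2 g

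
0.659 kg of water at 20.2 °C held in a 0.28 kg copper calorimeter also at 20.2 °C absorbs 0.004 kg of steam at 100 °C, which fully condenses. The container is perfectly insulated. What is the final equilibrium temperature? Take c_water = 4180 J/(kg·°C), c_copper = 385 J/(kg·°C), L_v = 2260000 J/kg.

T_f ≈ 23.8 °C

Net heat exchanged in the isolated system is zero:
steam→water at 100 °C releases m L_v = 0.004·2260000 = 9040
  condensate cools 100→T: 0.004·4180·(T − 100) = 16.72(T − 100)
  water warms: 0.659·4180·(T − 20.2) = 2754.6(T − 20.2)
  copper cup: 0.28·385·(T − 20.2) = 107.8(T − 20.2)
2879.1 T = 9040 + 1672 + 57821 = 68533
T ≈ 23.80 °C — below 100 °C, confirming all the steam condensed.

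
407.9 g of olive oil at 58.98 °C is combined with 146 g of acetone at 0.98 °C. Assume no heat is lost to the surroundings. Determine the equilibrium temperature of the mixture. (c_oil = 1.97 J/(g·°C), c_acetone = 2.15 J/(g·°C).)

T_f ≈ 42.7 °C

Let T be the final temperature. ΣQ_i = 0:
407.9·1.97·(T − 58.98) + 146·2.15·(T − 0.98) = 0
803.56(T − 58.98) + 313.9(T − 0.98) = 0
(803.56 + 313.9) T = 803.56·58.98 + 313.9·0.98
T = 47702/1117.5 ≈ 42.69 °C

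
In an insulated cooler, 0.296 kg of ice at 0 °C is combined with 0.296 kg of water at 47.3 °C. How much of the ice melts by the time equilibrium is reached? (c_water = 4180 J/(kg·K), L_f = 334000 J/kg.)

Heat available from the water dropping to 0 °C: 0.296×4180×47.3 = 58523 J.
To melt every bit of ice: 0.296×334000 = 98864 J.
58523 J < 98864 J, so only part of the ice melts and the system sits at 0 °C.
Mass melted = 58523/334000 ≈ 0.1752 kg.

m_melted ≈ 0.175 kg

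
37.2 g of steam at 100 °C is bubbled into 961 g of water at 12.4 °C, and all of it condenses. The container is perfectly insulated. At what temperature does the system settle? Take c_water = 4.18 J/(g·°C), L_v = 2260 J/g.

Sum of m c ΔT and latent-heat terms is zero:
latent heat released on condensation: 37.2×2260 = 84072; condensed water 100 °C→T: 155.5(T − 100); original water: 4017(T − 12.4)
4172.5 T = 84072 + 15550 + 49811 = 149432
T ≈ 35.81 °C (< 100 °C, so full condensation is consistent).

T_f ≈ 35.8 °C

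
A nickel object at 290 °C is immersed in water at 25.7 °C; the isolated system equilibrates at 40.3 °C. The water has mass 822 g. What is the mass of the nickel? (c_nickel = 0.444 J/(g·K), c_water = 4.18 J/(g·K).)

|Q_nickel| = |Q_water|:
m·0.444·(290 − 40.3) = 822·4.18·(40.3 − 25.7)
110.87 m = 50165  ⇒  m ≈ 452.5 g

m ≈ 452 g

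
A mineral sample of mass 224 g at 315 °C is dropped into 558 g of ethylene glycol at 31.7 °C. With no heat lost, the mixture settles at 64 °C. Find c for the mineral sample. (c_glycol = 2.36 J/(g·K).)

c ≈ 0.757 J/(g·K)

m_s c (T_s − T_f) = m_glycol c_glycol (T_f − T_0):
224·c·(315 − 64) = 558·2.36·(64 − 31.7)
56224 c = 42535  ⇒  c ≈ 0.7565 J/(g·K)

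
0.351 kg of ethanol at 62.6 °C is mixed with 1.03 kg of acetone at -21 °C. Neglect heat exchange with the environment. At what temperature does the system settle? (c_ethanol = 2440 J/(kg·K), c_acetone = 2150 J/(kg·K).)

T_f is the heat-capacity-weighted average of the initial temperatures:
T_f = (856.44·62.6 + 2214.5·(-21)) / (856.44 + 2214.5)
    = 7108.6 / 3070.9 ≈ 2.31 °C

T_f ≈ 2.3 °C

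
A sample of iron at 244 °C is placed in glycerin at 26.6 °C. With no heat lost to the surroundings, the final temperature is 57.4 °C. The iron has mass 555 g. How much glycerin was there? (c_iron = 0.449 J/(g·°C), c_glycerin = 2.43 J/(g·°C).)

m ≈ 621 g

Heat lost by the iron = heat gained by the glycerin:
555·0.449·(244 − 57.4) = m·2.43·(57.4 − 26.6)
74.84 m = 46500  ⇒  m ≈ 621.3 g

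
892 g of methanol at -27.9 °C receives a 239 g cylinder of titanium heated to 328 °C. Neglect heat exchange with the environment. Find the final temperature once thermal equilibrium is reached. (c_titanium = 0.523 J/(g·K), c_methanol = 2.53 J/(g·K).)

Conservation of energy gives ΣQ = 0:
239*0.523*(T − 328) + 892*2.53*(T − (-27.9)) = 0
125(T − 328) + 2256.8(T − (-27.9)) = 0
2381.8 T = -21965
T = -21965 / 2381.8 = -9.22 °C

T_f ≈ -9.2 °C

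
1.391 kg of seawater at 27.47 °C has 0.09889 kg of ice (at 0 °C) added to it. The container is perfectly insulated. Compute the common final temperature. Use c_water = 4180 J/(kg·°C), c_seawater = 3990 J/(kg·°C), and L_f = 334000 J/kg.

T_f ≈ 20.0 °C

Taking heat into each body as positive, Σ m c ΔT = 0:
latent heat to melt: 0.09889·334000 = 33029
  warm the meltwater: 413.36 T
  seawater: 5550.1(T − 27.47)
5963.5 T = 152461 − 33029 = 119432
T ≈ 20.03 °C. Since T > 0 °C, the all-ice-melts assumption holds.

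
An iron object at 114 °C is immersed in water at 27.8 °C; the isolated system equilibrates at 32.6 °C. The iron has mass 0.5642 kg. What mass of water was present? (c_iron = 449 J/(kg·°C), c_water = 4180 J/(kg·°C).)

m ≈ 1.03 kg

Heat lost by the iron = heat gained by the water:
0.5642·449·(114 − 32.6) = m·4180·(32.6 − 27.8)
20064 m = 20621  ⇒  m ≈ 1.028 kg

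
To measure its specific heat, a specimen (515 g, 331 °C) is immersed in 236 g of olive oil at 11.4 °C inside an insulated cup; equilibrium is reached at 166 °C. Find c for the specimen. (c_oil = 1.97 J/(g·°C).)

m_s c (T_s − T_f) = m_oil c_oil (T_f − T_0):
515·c·(331 − 166) = 236·1.97·(166 − 11.4)
84975 c = 71877  ⇒  c ≈ 0.8459 J/(g·°C)

c ≈ 0.846 J/(g·°C)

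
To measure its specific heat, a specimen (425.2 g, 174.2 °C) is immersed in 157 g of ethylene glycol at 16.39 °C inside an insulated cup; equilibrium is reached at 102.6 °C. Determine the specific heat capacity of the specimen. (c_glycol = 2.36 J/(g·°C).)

Heat gained plus heat lost sum to zero:
425.2×c×(102.6 − 174.2) + 157×2.36×(102.6 − 16.39) = 0
-30444 c = -31943
c = -31943/-30444 ≈ 1.049 J/(g·°C)

c ≈ 1.05 J/(g·°C)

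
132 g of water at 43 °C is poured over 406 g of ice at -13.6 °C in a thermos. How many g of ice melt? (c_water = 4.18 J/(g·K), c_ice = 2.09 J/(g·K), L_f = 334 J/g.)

Heat available from the water dropping to 0 °C: 132·4.18·43 = 23726 J.
Of that, 406·2.09·13.6 = 11540 J goes to bring the ice to 0 °C, leaving 12186 J.
Fully melting the ice requires m_ice L_f = 406·334 = 135604 J.
That's not enough to melt it all — equilibrium is at 0 °C with ice remaining.
m_melted·334 = 12186  ⇒  m_melted ≈ 36.48 g.

m_melted ≈ 36.5 g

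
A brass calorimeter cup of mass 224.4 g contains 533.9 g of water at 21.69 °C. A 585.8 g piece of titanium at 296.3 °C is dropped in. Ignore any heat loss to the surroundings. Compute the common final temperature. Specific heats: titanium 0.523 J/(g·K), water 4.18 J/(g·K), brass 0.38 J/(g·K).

T_f is the heat-capacity-weighted average of the initial temperatures:
T_f = (306.37*296.3 + 2231.7*21.69 + 85.27*21.69) / (306.37 + 2231.7 + 85.27)
    = 141034 / 2623.3 ≈ 53.76 °C

T_f ≈ 53.8 °C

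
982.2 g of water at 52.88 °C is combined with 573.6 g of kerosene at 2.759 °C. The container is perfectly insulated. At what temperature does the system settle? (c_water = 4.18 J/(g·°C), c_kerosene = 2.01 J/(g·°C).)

T_f ≈ 41.9 °C

Energy conservation, ΣQ = 0:
982.2×4.18×(T − 52.88) + 573.6×2.01×(T − 2.759) = 0
4105.6(T − 52.88) + 1152.9(T − 2.759) = 0
(4105.6 + 1152.9) T = 4105.6×52.88 + 1152.9×2.759
T ≈ 41.89 °C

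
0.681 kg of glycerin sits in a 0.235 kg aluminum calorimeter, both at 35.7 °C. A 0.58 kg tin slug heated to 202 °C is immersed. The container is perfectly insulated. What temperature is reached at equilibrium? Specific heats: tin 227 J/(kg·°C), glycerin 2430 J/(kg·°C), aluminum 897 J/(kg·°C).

Let T be the final temperature. ΣQ_i = 0:
0.58·227·(T − 202) + 0.681·2430·(T − 35.7) + 0.235·897·(T − 35.7) = 0
1997.3 T = 93198
T ≈ 46.66 °C

T_f ≈ 46.7 °C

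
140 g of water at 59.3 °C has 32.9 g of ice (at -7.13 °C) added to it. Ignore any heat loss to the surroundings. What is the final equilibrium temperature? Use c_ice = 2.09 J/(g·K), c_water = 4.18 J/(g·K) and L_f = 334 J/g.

Energy balance with sensible and latent terms:
warm ice to 0 °C: 32.9·2.09·(0 − (-7.13)) = 490.27; fusion: m_ice L_f = 32.9·334 = 10989; warm the meltwater: 137.52 T; water: 585.2(T − 59.3)
722.72 T = 34702 − 11479 = 23223
T ≈ 32.13 °C (positive, so assuming full melt was valid).

T_f ≈ 32.1 °C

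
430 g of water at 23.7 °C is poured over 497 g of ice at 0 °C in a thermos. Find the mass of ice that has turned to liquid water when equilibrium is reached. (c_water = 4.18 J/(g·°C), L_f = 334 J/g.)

m_melted ≈ 128 g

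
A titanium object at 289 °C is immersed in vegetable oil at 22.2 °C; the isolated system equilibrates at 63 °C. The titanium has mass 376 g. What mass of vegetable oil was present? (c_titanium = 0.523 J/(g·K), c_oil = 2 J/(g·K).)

m ≈ 545 g

Conservation of energy gives ΣQ = 0:
376×0.523×(63 − 289) + m×2×(63 − 22.2) = 0
81.6 m = 44442
m = 44442/81.6 ≈ 544.6 g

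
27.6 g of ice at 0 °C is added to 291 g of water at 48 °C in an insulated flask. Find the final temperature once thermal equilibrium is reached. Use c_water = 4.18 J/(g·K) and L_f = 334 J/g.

Net heat exchanged in the isolated system is zero:
fusion: m_ice L_f = 27.6·334 = 9218.4
  warm the meltwater: 115.37 T
  water: 1216.4(T − 48)
1331.7 T = 58386 − 9218.4 = 49168
T ≈ 36.92 °C (positive, so assuming full melt was valid).

T_f ≈ 36.9 °C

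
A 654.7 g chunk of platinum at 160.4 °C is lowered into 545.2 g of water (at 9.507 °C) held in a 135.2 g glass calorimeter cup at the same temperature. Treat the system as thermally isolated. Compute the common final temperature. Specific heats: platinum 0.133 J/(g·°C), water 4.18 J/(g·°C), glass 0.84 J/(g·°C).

Taking heat into each body as positive, Σ m c ΔT = 0:
654.7*0.133*(T − 160.4) + 545.2*4.18*(T − 9.507) + 135.2*0.84*(T − 9.507) = 0
(87.08 + 2278.9 + 113.57) T = 87.08*160.4 + 2278.9*9.507 + 113.57*9.507
T = 36712 / 2479.6 = 14.8 °C

T_f ≈ 14.8 °C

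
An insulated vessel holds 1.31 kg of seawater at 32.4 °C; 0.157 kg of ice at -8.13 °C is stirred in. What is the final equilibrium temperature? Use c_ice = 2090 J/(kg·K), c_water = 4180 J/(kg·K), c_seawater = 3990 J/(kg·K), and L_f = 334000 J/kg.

Heat gained plus heat lost sum to zero:
ice -8.13→0 °C: 0.157×2090×8.13 = 2667.7; melt ice: 0.157×334000 = 52438; meltwater 0→T: 0.157×4180×T = 656.26 T; seawater: 5226.9(T − 32.4)
5883.2 T = 169352 − 55106 = 114246
T ≈ 19.42 °C — above 0 °C, consistent with complete melting.

T_f ≈ 19.4 °C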